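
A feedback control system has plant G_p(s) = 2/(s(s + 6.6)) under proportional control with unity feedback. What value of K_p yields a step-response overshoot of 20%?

K_p = 26.2

From %OS = 100·exp(−πζ/√(1−ζ²)) = 20%, ζ = −ln(0.2)/√(π²+ln²(0.2)) = 0.4559.
Characteristic equation s² + 6.6s + 2K_p = 0 gives ζ = 6.6/(2√(2K_p)).
Setting ζ = 0.4559: √(2K_p) = 6.6/(2·0.4559) = 7.238, so K_p = 52.38/2 = 26.2.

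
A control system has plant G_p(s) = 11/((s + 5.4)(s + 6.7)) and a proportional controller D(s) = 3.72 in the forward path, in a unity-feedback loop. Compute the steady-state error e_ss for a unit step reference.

0.469

The loop is type 0. Static position error constant K_pos = D(0)·G_p(0) = 3.72·0.304 = 1.131.
Steady-state error to a unit step: e_ss = 1/(1+K_pos) = 1/2.131 = 0.469.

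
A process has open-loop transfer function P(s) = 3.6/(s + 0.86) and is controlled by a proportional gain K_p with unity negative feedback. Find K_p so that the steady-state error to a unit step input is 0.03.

Steady-state error for a unit step on this type-0 loop is 1/(1 + K_p·P(0)).
P(0) = 4.186. Require 1/(1 + K_p·4.186) = 0.03, so 1 + 4.186·K_p = 33.33.
K_p = (33.33 − 1)/4.186 = 7.72.

K_p = 7.72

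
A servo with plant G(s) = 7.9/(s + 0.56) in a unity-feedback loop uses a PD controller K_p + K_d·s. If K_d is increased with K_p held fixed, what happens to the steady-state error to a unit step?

unchanged

K_d affects only the transient (the s-coefficient); the DC loop gain, and hence e_ss, depends only on K_p.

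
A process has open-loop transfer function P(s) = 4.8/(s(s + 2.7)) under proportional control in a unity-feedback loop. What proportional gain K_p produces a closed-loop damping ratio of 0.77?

Closed-loop characteristic equation: s² + 2.7s + K_p·4.8 = 0.
So ω_n = √(4.8K_p) and 2ζω_n = 2.7, giving ζ = 2.7/(2√(4.8K_p)).
Setting ζ = 0.77: √(4.8K_p) = 2.7/(2·0.77) = 1.753, so K_p = 3.074/4.8 = 0.64.

K_p = 0.64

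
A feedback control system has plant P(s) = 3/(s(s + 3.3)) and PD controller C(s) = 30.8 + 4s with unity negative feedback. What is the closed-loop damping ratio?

Forward path: (30.8 + 4s)·3/(s(s+3.3)). The closed-loop characteristic equation is s² + (3.3 + 3·4)s + 3·30.8 = 0.
That is s² + 15.3s + 92.4 = 0, so ω_n = 9.612 rad/s and ζ = 15.3/(2·9.612) = 0.7958.

ζ = 0.796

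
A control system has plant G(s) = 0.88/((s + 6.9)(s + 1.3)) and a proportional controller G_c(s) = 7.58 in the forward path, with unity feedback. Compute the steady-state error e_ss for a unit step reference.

0.574

The loop is type 0. Static position error constant K_pos = G_c(0)·G(0) = 7.58·0.0981 = 0.7436.
Steady-state error to a unit step: e_ss = 1/(1+K_pos) = 1/1.744 = 0.574.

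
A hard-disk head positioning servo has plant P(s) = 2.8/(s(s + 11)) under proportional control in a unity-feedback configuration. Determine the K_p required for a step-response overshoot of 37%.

K_p = 119

From %OS = 100·exp(−πζ/√(1−ζ²)) = 37%, ζ = −ln(0.37)/√(π²+ln²(0.37)) = 0.3017.
Characteristic equation s² + 11s + 2.8K_p = 0 gives ζ = 11/(2√(2.8K_p)).
Setting ζ = 0.3017: √(2.8K_p) = 11/(2·0.3017) = 18.23, so K_p = 332.3/2.8 = 119.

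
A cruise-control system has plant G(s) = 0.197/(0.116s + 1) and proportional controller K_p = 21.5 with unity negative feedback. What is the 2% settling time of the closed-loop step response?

T_s ≈ 0.0886 s

Closed loop: T(s) = K_p·G/(1+K_p·G) = 4.236/(0.116s + 1 + 4.236), with pole at s = −(1 + 4.236)/0.116 = −45.13.
τ = 1/45.13 = 0.02216 s, so 2% settling time ≈ 4τ = 0.0886 s.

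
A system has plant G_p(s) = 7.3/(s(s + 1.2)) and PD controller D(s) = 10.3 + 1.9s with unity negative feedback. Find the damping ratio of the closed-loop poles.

Forward path: (10.3 + 1.9s)·7.3/(s(s+1.2)). The closed-loop characteristic equation is s² + (1.2 + 7.3·1.9)s + 7.3·10.3 = 0.
That is s² + 15.07s + 75.19 = 0, so ω_n = 8.671 rad/s and ζ = 15.07/(2·8.671) = 0.869.

ζ = 0.869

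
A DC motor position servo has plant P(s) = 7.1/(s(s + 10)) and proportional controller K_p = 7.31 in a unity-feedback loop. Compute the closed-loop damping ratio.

With unity feedback the closed-loop characteristic equation is s² + 10s + 7.31·7.1 = s² + 10s + 51.9 = 0.
So ω_n² = 51.9 ⇒ ω_n = 7.204 rad/s, and ζ = 10/(2ω_n) = 0.694.

ζ = 0.694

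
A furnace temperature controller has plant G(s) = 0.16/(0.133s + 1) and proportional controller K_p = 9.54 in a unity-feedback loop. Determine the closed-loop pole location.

s = -19

Closed loop: T(s) = K_p·G/(1+K_p·G) = 1.526/(0.133s + 1 + 1.526), with pole at s = −(1 + 1.526)/0.133 = −19.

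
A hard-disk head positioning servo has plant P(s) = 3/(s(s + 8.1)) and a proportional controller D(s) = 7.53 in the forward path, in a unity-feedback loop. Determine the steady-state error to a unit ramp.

The loop has one pole at the origin (type 1). Velocity error constant K_v = lim_{s→0} s·D(s)P(s) = 7.53·3/8.1 = 2.789.
Steady-state error to a unit ramp: e_ss = 1/K_v = 0.359.

0.359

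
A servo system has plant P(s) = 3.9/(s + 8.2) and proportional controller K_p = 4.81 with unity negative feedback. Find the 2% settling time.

T_s ≈ 0.148 s

Closed-loop transfer function: T(s) = K_p·P(s)/(1 + K_p·P(s)) = 18.76/(s + 8.2 + 18.76) = 18.76/(s + 26.96).
Time constant τ = 1/26.96 = 0.03709 s, so the 2% settling time is about 4τ = 0.148 s.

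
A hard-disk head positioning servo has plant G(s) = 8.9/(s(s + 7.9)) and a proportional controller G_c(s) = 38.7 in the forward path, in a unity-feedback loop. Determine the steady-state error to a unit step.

0

The open loop G_c(s)G(s) has a pole at the origin (type 1), so the static position error constant is infinite and e_ss = 1/(1+∞) = 0.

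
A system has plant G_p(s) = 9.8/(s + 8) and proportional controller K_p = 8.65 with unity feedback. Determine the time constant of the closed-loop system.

τ = 0.0108 s

Closed-loop transfer function: T(s) = K_p·G_p(s)/(1 + K_p·G_p(s)) = 84.77/(s + 8 + 84.77) = 84.77/(s + 92.77).
Time constant τ = 1/92.77 = 0.0108 s.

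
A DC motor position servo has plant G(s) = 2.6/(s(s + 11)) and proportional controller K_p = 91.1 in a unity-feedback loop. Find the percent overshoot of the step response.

From 1 + K_pG(s) = 0: s² + 11s + 236.9 = 0 ⇒ ω_n = 15.39, ζ = 0.3574.
%OS = 100·exp(−πζ/√(1−ζ²)) = 100·exp(−π·0.3574/√0.8723) = 30.1%.

30.1%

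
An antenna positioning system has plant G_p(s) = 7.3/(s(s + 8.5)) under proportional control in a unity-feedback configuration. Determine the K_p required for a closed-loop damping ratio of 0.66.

Closed-loop characteristic equation: s² + 8.5s + K_p·7.3 = 0.
So ω_n = √(7.3K_p) and 2ζω_n = 8.5, giving ζ = 8.5/(2√(7.3K_p)).
Setting ζ = 0.66: √(7.3K_p) = 8.5/(2·0.66) = 6.439, so K_p = 41.47/7.3 = 5.68.

K_p = 5.68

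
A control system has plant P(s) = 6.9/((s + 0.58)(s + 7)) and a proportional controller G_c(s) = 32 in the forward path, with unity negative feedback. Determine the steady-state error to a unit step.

0.0181

The loop is type 0. Static position error constant K_pos = G_c(0)·P(0) = 32·1.7 = 54.38.
Steady-state error to a unit step: e_ss = 1/(1+K_pos) = 1/55.38 = 0.0181.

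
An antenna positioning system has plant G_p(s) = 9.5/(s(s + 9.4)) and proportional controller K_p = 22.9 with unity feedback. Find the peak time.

T_p = 0.225 s

The closed-loop denominator s² + 9.4s + 217.5 gives ω_n = √217.5 = 14.75 and ζ = 9.4/(2ω_n) = 0.3187.
Damped frequency ω_d = ω_n√(1−ζ²) = 13.98 rad/s, so peak time T_p = π/ω_d = 0.225 s.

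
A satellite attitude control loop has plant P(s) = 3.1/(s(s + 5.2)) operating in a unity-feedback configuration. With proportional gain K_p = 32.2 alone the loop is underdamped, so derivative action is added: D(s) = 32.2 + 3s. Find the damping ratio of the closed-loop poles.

ζ = 0.726

Forward path: (32.2 + 3s)·3.1/(s(s+5.2)). The closed-loop characteristic equation is s² + (5.2 + 3.1·3)s + 3.1·32.2 = 0.
That is s² + 14.5s + 99.82 = 0, so ω_n = 9.991 rad/s and ζ = 14.5/(2·9.991) = 0.7257.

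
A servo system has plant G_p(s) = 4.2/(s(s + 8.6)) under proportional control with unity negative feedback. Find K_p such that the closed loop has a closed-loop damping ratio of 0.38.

Closed-loop characteristic equation: s² + 8.6s + K_p·4.2 = 0.
So ω_n = √(4.2K_p) and 2ζω_n = 8.6, giving ζ = 8.6/(2√(4.2K_p)).
Setting ζ = 0.38: √(4.2K_p) = 8.6/(2·0.38) = 11.32, so K_p = 128/4.2 = 30.5.

K_p = 30.5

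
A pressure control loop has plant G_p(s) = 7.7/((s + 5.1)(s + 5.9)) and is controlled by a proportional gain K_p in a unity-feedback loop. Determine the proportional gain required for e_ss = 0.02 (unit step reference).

For a type-0 loop with proportional control, e_ss = 1/(1 + K_p·G_p(0)).
G_p(0) = 0.2559. Require 1/(1 + K_p·0.2559) = 0.02, so 1 + 0.2559·K_p = 50.
K_p = (50 − 1)/0.2559 = 191.

K_p = 191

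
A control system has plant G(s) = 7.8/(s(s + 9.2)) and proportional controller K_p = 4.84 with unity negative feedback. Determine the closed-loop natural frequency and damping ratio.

ω_n = 6.14 rad/s, ζ = 0.749

The closed-loop denominator is s(s+9.2) + 4.84·7.8 = s² + 9.2s + 37.75.
Matching s² + 2ζω_n s + ω_n²: ω_n = √37.75 = 6.144 rad/s and 2ζω_n = 9.2, so ζ = 9.2/(2·6.144) = 0.749.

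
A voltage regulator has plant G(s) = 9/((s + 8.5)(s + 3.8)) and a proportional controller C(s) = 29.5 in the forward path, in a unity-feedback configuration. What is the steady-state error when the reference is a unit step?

The loop is type 0. Static position error constant K_pos = C(0)·G(0) = 29.5·0.2786 = 8.22.
Steady-state error to a unit step: e_ss = 1/(1+K_pos) = 1/9.22 = 0.108.

0.108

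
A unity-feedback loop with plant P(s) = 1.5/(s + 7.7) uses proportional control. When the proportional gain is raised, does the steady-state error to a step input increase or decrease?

e_ss = 1/(1 + K_p·P(0)); a larger K_p raises the denominator, so e_ss decreases.

decrease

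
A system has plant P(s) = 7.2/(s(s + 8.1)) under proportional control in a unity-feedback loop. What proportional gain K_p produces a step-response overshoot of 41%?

K_p = 30.6

From %OS = 100·exp(−πζ/√(1−ζ²)) = 41%, ζ = −ln(0.41)/√(π²+ln²(0.41)) = 0.273.
Characteristic equation s² + 8.1s + 7.2K_p = 0 gives ζ = 8.1/(2√(7.2K_p)).
Setting ζ = 0.273: √(7.2K_p) = 8.1/(2·0.273) = 14.83, so K_p = 220/7.2 = 30.6.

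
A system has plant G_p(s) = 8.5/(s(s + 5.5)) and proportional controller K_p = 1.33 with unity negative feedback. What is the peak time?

From 1 + K_pG_p(s) = 0: s² + 5.5s + 11.3 = 0 ⇒ ω_n = 3.362, ζ = 0.8179.
Damped frequency ω_d = ω_n√(1−ζ²) = 1.935 rad/s, so peak time T_p = π/ω_d = 1.62 s.

T_p = 1.62 s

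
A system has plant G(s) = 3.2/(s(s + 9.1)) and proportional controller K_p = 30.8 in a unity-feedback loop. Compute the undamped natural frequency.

ω_n = 9.93 rad/s

With unity feedback the closed-loop characteristic equation is s² + 9.1s + 30.8·3.2 = s² + 9.1s + 98.56 = 0.
So ω_n² = 98.56 ⇒ ω_n = 9.928 rad/s, and ζ = 9.1/(2ω_n) = 0.458.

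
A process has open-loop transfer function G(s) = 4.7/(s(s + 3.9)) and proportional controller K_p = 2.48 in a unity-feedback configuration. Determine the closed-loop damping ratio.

ζ = 0.571

With unity feedback the closed-loop characteristic equation is s² + 3.9s + 2.48·4.7 = s² + 3.9s + 11.66 = 0.
So ω_n² = 11.66 ⇒ ω_n = 3.414 rad/s, and ζ = 3.9/(2ω_n) = 0.571.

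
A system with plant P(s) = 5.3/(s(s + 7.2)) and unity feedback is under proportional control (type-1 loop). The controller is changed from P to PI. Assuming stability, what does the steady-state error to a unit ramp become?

The integrator raises the loop to type 2, so K_v → ∞ and e_ss to a ramp is zero.

0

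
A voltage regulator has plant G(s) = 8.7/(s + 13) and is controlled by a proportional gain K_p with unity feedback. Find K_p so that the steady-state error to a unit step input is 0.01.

K_p = 148

Steady-state error for a unit step on this type-0 loop is 1/(1 + K_p·G(0)).
G(0) = 0.6692. Require 1/(1 + K_p·0.6692) = 0.01, so 1 + 0.6692·K_p = 100.
K_p = (100 − 1)/0.6692 = 148.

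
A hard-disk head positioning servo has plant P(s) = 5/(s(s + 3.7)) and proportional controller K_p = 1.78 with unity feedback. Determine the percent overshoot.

Closed-loop characteristic equation: s² + 3.7s + 8.9 = 0, so ω_n = 2.983 rad/s and ζ = 3.7/(2·2.983) = 0.6201.
%OS = 100·exp(−πζ/√(1−ζ²)) = 100·exp(−π·0.6201/√0.6154) = 8.35%.

8.35%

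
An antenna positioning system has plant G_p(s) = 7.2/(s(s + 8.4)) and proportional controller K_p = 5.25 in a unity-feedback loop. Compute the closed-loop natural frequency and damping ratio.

1 + K_p·G_p(s) = 0 gives s² + 8.4s + 37.8 = 0.
So ω_n² = 37.8 ⇒ ω_n = 6.148 rad/s, and ζ = 8.4/(2ω_n) = 0.683.

ω_n = 6.15 rad/s, ζ = 0.683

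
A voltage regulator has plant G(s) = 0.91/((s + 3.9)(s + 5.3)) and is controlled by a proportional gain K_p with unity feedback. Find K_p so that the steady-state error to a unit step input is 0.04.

Steady-state error for a unit step on this type-0 loop is 1/(1 + K_p·G(0)).
G(0) = 0.04403. Require 1/(1 + K_p·0.04403) = 0.04, so 1 + 0.04403·K_p = 25.
K_p = (25 − 1)/0.04403 = 545.

K_p = 545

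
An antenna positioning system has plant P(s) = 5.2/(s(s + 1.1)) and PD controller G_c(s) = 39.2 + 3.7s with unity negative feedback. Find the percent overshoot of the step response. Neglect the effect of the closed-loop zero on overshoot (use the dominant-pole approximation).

4.12%

Forward path: (39.2 + 3.7s)·5.2/(s(s+1.1)). The closed-loop characteristic equation is s² + (1.1 + 5.2·3.7)s + 5.2·39.2 = 0.
That is s² + 20.34s + 203.8 = 0, so ω_n = 14.28 rad/s and ζ = 20.34/(2·14.28) = 0.7123.
%OS = 100·exp(−πζ/√(1−ζ²)) = 4.12%.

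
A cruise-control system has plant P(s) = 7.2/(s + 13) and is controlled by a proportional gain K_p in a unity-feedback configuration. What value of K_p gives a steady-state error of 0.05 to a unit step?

The loop is type 0, so e_ss(step) = 1/(1 + K_pos) with K_pos = K_p·P(0).
P(0) = 0.5538. Require 1/(1 + K_p·0.5538) = 0.05, so 1 + 0.5538·K_p = 20.
K_p = (20 − 1)/0.5538 = 34.3.

K_p = 34.3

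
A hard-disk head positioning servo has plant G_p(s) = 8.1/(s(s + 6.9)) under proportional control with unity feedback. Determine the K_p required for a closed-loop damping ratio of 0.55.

Closed-loop characteristic equation: s² + 6.9s + K_p·8.1 = 0.
So ω_n = √(8.1K_p) and 2ζω_n = 6.9, giving ζ = 6.9/(2√(8.1K_p)).
Setting ζ = 0.55: √(8.1K_p) = 6.9/(2·0.55) = 6.273, so K_p = 39.35/8.1 = 4.86.

K_p = 4.86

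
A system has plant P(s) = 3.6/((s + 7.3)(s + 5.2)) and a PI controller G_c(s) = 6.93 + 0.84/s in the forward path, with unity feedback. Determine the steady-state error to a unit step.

The open loop G_c(s)P(s) has a pole at the origin (type 1), so the static position error constant is infinite and e_ss = 1/(1+∞) = 0.

0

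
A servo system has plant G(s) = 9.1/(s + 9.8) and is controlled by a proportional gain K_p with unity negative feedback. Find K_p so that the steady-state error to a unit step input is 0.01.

The loop is type 0, so e_ss(step) = 1/(1 + K_pos) with K_pos = K_p·G(0).
G(0) = 0.9286. Require 1/(1 + K_p·0.9286) = 0.01, so 1 + 0.9286·K_p = 100.
K_p = (100 − 1)/0.9286 = 107.

K_p = 107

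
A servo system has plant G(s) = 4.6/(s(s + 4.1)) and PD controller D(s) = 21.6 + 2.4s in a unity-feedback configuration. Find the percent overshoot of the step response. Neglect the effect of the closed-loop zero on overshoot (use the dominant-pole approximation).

2.55%

Forward path: (21.6 + 2.4s)·4.6/(s(s+4.1)). The closed-loop characteristic equation is s² + (4.1 + 4.6·2.4)s + 4.6·21.6 = 0.
That is s² + 15.14s + 99.36 = 0, so ω_n = 9.968 rad/s and ζ = 15.14/(2·9.968) = 0.7594.
%OS = 100·exp(−πζ/√(1−ζ²)) = 2.55%.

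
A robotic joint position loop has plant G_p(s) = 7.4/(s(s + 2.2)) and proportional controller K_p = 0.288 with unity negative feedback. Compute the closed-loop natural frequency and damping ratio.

The closed-loop denominator is s(s+2.2) + 0.288·7.4 = s² + 2.2s + 2.131.
Matching s² + 2ζω_n s + ω_n²: ω_n = √2.131 = 1.46 rad/s and 2ζω_n = 2.2, so ζ = 2.2/(2·1.46) = 0.753.

ω_n = 1.46 rad/s, ζ = 0.753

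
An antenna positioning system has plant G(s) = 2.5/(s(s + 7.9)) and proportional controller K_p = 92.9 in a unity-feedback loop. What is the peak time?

T_p = 0.213 s

The closed-loop denominator s² + 7.9s + 232.2 gives ω_n = √232.2 = 15.24 and ζ = 7.9/(2ω_n) = 0.2592.
Damped frequency ω_d = ω_n√(1−ζ²) = 14.72 rad/s, so peak time T_p = π/ω_d = 0.213 s.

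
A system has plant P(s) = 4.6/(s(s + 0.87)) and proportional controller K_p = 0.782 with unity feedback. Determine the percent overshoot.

From 1 + K_pP(s) = 0: s² + 0.87s + 3.597 = 0 ⇒ ω_n = 1.897, ζ = 0.2294.
%OS = 100·exp(−πζ/√(1−ζ²)) = 100·exp(−π·0.2294/√0.9474) = 47.7%.

47.7%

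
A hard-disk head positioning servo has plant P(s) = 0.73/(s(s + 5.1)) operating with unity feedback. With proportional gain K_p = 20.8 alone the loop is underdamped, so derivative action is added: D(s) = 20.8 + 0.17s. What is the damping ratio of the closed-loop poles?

ζ = 0.67

Forward path: (20.8 + 0.17s)·0.73/(s(s+5.1)). The closed-loop characteristic equation is s² + (5.1 + 0.73·0.17)s + 0.73·20.8 = 0.
That is s² + 5.224s + 15.18 = 0, so ω_n = 3.897 rad/s and ζ = 5.224/(2·3.897) = 0.6703.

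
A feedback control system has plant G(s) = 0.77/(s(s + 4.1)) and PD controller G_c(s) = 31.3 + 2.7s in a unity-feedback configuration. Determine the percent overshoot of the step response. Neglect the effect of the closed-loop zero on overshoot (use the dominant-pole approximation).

7.86%

Forward path: (31.3 + 2.7s)·0.77/(s(s+4.1)). The closed-loop characteristic equation is s² + (4.1 + 0.77·2.7)s + 0.77·31.3 = 0.
That is s² + 6.179s + 24.1 = 0, so ω_n = 4.909 rad/s and ζ = 6.179/(2·4.909) = 0.6293.
%OS = 100·exp(−πζ/√(1−ζ²)) = 7.86%.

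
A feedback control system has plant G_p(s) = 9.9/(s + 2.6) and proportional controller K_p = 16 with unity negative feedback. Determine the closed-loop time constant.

Closed-loop transfer function: T(s) = K_p·G_p(s)/(1 + K_p·G_p(s)) = 158.4/(s + 2.6 + 158.4) = 158.4/(s + 161).
Time constant τ = 1/161 = 0.00621 s.

τ = 0.00621 s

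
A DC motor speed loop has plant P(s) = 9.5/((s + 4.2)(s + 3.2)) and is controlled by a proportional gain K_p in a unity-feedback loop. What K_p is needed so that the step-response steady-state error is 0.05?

K_p = 26.9

The loop is type 0, so e_ss(step) = 1/(1 + K_pos) with K_pos = K_p·P(0).
P(0) = 0.7068. Require 1/(1 + K_p·0.7068) = 0.05, so 1 + 0.7068·K_p = 20.
K_p = (20 − 1)/0.7068 = 26.9.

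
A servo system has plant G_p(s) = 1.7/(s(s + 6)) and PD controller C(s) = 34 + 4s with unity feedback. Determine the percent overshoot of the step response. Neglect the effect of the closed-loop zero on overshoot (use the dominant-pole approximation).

0.745%

Forward path: (34 + 4s)·1.7/(s(s+6)). The closed-loop characteristic equation is s² + (6 + 1.7·4)s + 1.7·34 = 0.
That is s² + 12.8s + 57.8 = 0, so ω_n = 7.603 rad/s and ζ = 12.8/(2·7.603) = 0.8418.
%OS = 100·exp(−πζ/√(1−ζ²)) = 0.745%.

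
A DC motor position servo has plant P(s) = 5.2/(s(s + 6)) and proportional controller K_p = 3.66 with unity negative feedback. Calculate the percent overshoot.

5.1%

Closed-loop characteristic equation: s² + 6s + 19.03 = 0, so ω_n = 4.363 rad/s and ζ = 6/(2·4.363) = 0.6877.
%OS = 100·exp(−πζ/√(1−ζ²)) = 100·exp(−π·0.6877/√0.5271) = 5.1%.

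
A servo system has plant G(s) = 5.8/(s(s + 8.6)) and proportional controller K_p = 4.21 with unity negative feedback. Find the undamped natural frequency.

The closed-loop denominator is s(s+8.6) + 4.21·5.8 = s² + 8.6s + 24.42.
Matching s² + 2ζω_n s + ω_n²: ω_n = √24.42 = 4.941 rad/s and 2ζω_n = 8.6, so ζ = 8.6/(2·4.941) = 0.87.

ω_n = 4.94 rad/s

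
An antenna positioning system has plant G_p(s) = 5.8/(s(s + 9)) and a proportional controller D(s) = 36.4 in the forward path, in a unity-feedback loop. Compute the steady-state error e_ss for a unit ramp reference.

The loop has one pole at the origin (type 1). Velocity error constant K_v = lim_{s→0} s·D(s)G_p(s) = 36.4·5.8/9 = 23.46.
Steady-state error to a unit ramp: e_ss = 1/K_v = 0.0426.

0.0426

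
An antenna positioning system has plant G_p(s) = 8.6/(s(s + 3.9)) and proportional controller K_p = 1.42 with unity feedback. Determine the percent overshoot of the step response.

From 1 + K_pG_p(s) = 0: s² + 3.9s + 12.21 = 0 ⇒ ω_n = 3.495, ζ = 0.558.
%OS = 100·exp(−πζ/√(1−ζ²)) = 100·exp(−π·0.558/√0.6886) = 12.1%.

12.1%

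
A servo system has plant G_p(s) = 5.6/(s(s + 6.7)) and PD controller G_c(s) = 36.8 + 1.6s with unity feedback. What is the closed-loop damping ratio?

Forward path: (36.8 + 1.6s)·5.6/(s(s+6.7)). The closed-loop characteristic equation is s² + (6.7 + 5.6·1.6)s + 5.6·36.8 = 0.
That is s² + 15.66s + 206.1 = 0, so ω_n = 14.36 rad/s and ζ = 15.66/(2·14.36) = 0.5454.

ζ = 0.545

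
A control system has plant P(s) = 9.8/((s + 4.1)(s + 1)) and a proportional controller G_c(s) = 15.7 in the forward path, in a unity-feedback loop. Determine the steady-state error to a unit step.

The loop is type 0. Static position error constant K_pos = G_c(0)·P(0) = 15.7·2.39 = 37.53.
Steady-state error to a unit step: e_ss = 1/(1+K_pos) = 1/38.53 = 0.026.

0.026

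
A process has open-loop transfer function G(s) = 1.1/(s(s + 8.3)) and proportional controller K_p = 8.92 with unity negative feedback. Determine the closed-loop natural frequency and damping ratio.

With unity feedback the closed-loop characteristic equation is s² + 8.3s + 8.92·1.1 = s² + 8.3s + 9.812 = 0.
So ω_n² = 9.812 ⇒ ω_n = 3.132 rad/s, and ζ = 8.3/(2ω_n) = 1.32.

ω_n = 3.13 rad/s, ζ = 1.32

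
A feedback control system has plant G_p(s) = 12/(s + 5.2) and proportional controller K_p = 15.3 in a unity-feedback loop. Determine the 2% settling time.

T_s ≈ 0.0212 s

Closed-loop transfer function: T(s) = K_p·G_p(s)/(1 + K_p·G_p(s)) = 183.6/(s + 5.2 + 183.6) = 183.6/(s + 188.8).
Time constant τ = 1/188.8 = 0.005297 s, so the 2% settling time is about 4τ = 0.0212 s.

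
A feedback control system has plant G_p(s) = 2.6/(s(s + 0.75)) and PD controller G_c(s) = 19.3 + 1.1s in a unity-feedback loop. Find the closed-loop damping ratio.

ζ = 0.255

Forward path: (19.3 + 1.1s)·2.6/(s(s+0.75)). The closed-loop characteristic equation is s² + (0.75 + 2.6·1.1)s + 2.6·19.3 = 0.
That is s² + 3.61s + 50.18 = 0, so ω_n = 7.084 rad/s and ζ = 3.61/(2·7.084) = 0.2548.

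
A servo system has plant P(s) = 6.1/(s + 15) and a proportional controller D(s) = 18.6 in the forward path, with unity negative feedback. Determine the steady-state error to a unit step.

0.117

The loop is type 0. Static position error constant K_pos = D(0)·P(0) = 18.6·0.4067 = 7.564.
Steady-state error to a unit step: e_ss = 1/(1+K_pos) = 1/8.564 = 0.117.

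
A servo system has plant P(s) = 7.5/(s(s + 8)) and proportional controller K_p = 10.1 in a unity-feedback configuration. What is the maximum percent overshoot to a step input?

19.7%

From 1 + K_pP(s) = 0: s² + 8s + 75.75 = 0 ⇒ ω_n = 8.703, ζ = 0.4596.
%OS = 100·exp(−πζ/√(1−ζ²)) = 100·exp(−π·0.4596/√0.7888) = 19.7%.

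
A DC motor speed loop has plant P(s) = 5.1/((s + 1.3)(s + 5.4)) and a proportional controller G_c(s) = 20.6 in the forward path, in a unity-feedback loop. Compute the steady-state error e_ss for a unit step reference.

0.0626

The loop is type 0. Static position error constant K_pos = G_c(0)·P(0) = 20.6·0.7265 = 14.97.
Steady-state error to a unit step: e_ss = 1/(1+K_pos) = 1/15.97 = 0.0626.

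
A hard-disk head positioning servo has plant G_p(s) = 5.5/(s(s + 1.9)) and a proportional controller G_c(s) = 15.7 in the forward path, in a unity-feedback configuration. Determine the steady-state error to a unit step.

0

The open loop G_c(s)G_p(s) has a pole at the origin (type 1), so the static position error constant is infinite and e_ss = 1/(1+∞) = 0.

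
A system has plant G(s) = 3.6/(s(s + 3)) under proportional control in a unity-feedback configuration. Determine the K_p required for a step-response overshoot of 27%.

K_p = 4.22

From %OS = 100·exp(−πζ/√(1−ζ²)) = 27%, ζ = −ln(0.27)/√(π²+ln²(0.27)) = 0.3847.
Characteristic equation s² + 3s + 3.6K_p = 0 gives ζ = 3/(2√(3.6K_p)).
Setting ζ = 0.3847: √(3.6K_p) = 3/(2·0.3847) = 3.899, so K_p = 15.2/3.6 = 4.22.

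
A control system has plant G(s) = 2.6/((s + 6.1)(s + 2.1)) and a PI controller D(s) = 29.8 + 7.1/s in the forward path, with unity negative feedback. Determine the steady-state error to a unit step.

0

The open loop D(s)G(s) has a pole at the origin (type 1), so the static position error constant is infinite and e_ss = 1/(1+∞) = 0.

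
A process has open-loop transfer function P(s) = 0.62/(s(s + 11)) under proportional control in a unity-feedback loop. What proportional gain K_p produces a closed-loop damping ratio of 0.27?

Closed-loop characteristic equation: s² + 11s + K_p·0.62 = 0.
So ω_n = √(0.62K_p) and 2ζω_n = 11, giving ζ = 11/(2√(0.62K_p)).
Setting ζ = 0.27: √(0.62K_p) = 11/(2·0.27) = 20.37, so K_p = 415/0.62 = 669.

K_p = 669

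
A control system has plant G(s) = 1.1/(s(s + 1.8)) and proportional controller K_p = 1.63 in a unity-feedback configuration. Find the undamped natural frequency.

The closed-loop denominator is s(s+1.8) + 1.63·1.1 = s² + 1.8s + 1.793.
Matching s² + 2ζω_n s + ω_n²: ω_n = √1.793 = 1.339 rad/s and 2ζω_n = 1.8, so ζ = 1.8/(2·1.339) = 0.672.

ω_n = 1.34 rad/s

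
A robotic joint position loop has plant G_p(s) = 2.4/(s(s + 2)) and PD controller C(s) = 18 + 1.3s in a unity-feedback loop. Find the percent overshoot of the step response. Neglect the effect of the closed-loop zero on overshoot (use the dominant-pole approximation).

26.5%

Forward path: (18 + 1.3s)·2.4/(s(s+2)). The closed-loop characteristic equation is s² + (2 + 2.4·1.3)s + 2.4·18 = 0.
That is s² + 5.12s + 43.2 = 0, so ω_n = 6.573 rad/s and ζ = 5.12/(2·6.573) = 0.3895.
%OS = 100·exp(−πζ/√(1−ζ²)) = 26.5%.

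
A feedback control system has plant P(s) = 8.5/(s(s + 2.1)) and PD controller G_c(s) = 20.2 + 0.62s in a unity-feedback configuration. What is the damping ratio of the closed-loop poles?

Forward path: (20.2 + 0.62s)·8.5/(s(s+2.1)). The closed-loop characteristic equation is s² + (2.1 + 8.5·0.62)s + 8.5·20.2 = 0.
That is s² + 7.37s + 171.7 = 0, so ω_n = 13.1 rad/s and ζ = 7.37/(2·13.1) = 0.2812.

ζ = 0.281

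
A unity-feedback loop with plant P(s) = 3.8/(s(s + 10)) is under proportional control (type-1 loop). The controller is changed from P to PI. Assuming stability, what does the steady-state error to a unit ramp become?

0

The integrator raises the loop to type 2, so K_v → ∞ and e_ss to a ramp is zero.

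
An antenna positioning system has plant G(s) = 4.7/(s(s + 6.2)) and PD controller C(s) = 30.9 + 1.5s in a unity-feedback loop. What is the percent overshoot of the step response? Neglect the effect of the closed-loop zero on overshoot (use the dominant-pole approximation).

12.7%

Forward path: (30.9 + 1.5s)·4.7/(s(s+6.2)). The closed-loop characteristic equation is s² + (6.2 + 4.7·1.5)s + 4.7·30.9 = 0.
That is s² + 13.25s + 145.2 = 0, so ω_n = 12.05 rad/s and ζ = 13.25/(2·12.05) = 0.5497.
%OS = 100·exp(−πζ/√(1−ζ²)) = 12.7%.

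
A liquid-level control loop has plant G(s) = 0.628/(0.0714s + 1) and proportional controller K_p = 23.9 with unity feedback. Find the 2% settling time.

T_s ≈ 0.0178 s

Closed loop: T(s) = K_p·G/(1+K_p·G) = 15.01/(0.0714s + 1 + 15.01), with pole at s = −(1 + 15.01)/0.0714 = −224.2.
τ = 1/224.2 = 0.00446 s, so 2% settling time ≈ 4τ = 0.0178 s.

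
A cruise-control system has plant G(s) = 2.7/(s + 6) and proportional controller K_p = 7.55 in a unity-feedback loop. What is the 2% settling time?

Closed-loop transfer function: T(s) = K_p·G(s)/(1 + K_p·G(s)) = 20.39/(s + 6 + 20.39) = 20.39/(s + 26.39).
Time constant τ = 1/26.39 = 0.0379 s, so the 2% settling time is about 4τ = 0.152 s.

T_s ≈ 0.152 s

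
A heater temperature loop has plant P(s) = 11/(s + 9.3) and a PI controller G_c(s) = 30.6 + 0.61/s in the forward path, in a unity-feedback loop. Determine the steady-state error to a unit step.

The open loop G_c(s)P(s) has a pole at the origin (type 1), so the static position error constant is infinite and e_ss = 1/(1+∞) = 0.

0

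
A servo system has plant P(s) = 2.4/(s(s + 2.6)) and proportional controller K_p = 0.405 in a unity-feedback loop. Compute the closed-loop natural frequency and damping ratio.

ω_n = 0.986 rad/s, ζ = 1.32

1 + K_p·P(s) = 0 gives s² + 2.6s + 0.972 = 0.
So ω_n² = 0.972 ⇒ ω_n = 0.9859 rad/s, and ζ = 2.6/(2ω_n) = 1.32.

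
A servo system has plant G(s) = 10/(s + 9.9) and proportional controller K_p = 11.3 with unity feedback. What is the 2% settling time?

T_s ≈ 0.0325 s

Closed-loop transfer function: T(s) = K_p·G(s)/(1 + K_p·G(s)) = 113/(s + 9.9 + 113) = 113/(s + 122.9).
Time constant τ = 1/122.9 = 0.008137 s, so the 2% settling time is about 4τ = 0.0325 s.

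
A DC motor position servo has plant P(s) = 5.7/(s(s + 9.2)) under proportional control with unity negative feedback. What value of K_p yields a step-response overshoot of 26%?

K_p = 23.9

From %OS = 100·exp(−πζ/√(1−ζ²)) = 26%, ζ = −ln(0.26)/√(π²+ln²(0.26)) = 0.3941.
Characteristic equation s² + 9.2s + 5.7K_p = 0 gives ζ = 9.2/(2√(5.7K_p)).
Setting ζ = 0.3941: √(5.7K_p) = 9.2/(2·0.3941) = 11.67, so K_p = 136.2/5.7 = 23.9.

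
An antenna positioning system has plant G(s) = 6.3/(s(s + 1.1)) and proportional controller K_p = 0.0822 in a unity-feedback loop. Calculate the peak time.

T_p = 6.77 s

Closed-loop characteristic equation: s² + 1.1s + 0.5179 = 0, so ω_n = 0.7196 rad/s and ζ = 1.1/(2·0.7196) = 0.7643.
Damped frequency ω_d = ω_n√(1−ζ²) = 0.4641 rad/s, so peak time T_p = π/ω_d = 6.77 s.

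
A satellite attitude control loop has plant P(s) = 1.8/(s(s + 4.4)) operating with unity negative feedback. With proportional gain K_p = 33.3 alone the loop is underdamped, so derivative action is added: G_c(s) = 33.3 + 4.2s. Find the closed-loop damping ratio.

ζ = 0.772

Forward path: (33.3 + 4.2s)·1.8/(s(s+4.4)). The closed-loop characteristic equation is s² + (4.4 + 1.8·4.2)s + 1.8·33.3 = 0.
That is s² + 11.96s + 59.94 = 0, so ω_n = 7.742 rad/s and ζ = 11.96/(2·7.742) = 0.7724.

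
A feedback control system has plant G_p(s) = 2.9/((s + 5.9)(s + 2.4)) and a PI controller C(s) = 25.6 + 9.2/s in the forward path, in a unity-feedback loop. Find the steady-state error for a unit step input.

The open loop C(s)G_p(s) has a pole at the origin (type 1), so the static position error constant is infinite and e_ss = 1/(1+∞) = 0.

0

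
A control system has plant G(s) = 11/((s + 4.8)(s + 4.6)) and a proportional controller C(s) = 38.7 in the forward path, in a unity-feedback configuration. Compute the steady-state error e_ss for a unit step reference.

The loop is type 0. Static position error constant K_pos = C(0)·G(0) = 38.7·0.4982 = 19.28.
Steady-state error to a unit step: e_ss = 1/(1+K_pos) = 1/20.28 = 0.0493.

0.0493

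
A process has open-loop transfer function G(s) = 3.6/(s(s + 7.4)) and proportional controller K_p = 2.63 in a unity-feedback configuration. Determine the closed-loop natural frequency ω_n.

ω_n = 3.08 rad/s

With unity feedback the closed-loop characteristic equation is s² + 7.4s + 2.63·3.6 = s² + 7.4s + 9.468 = 0.
So ω_n² = 9.468 ⇒ ω_n = 3.077 rad/s, and ζ = 7.4/(2ω_n) = 1.2.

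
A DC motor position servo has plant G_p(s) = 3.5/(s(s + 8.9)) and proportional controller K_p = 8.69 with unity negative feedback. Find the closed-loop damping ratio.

ζ = 0.807

1 + K_p·G_p(s) = 0 gives s² + 8.9s + 30.41 = 0.
So ω_n² = 30.41 ⇒ ω_n = 5.515 rad/s, and ζ = 8.9/(2ω_n) = 0.807.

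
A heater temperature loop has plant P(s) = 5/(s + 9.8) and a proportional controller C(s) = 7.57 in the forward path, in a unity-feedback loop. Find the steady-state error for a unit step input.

The loop is type 0. Static position error constant K_pos = C(0)·P(0) = 7.57·0.5102 = 3.862.
Steady-state error to a unit step: e_ss = 1/(1+K_pos) = 1/4.862 = 0.206.

0.206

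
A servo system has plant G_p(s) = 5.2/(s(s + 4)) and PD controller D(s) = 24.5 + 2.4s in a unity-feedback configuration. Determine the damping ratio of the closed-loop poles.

ζ = 0.73

Forward path: (24.5 + 2.4s)·5.2/(s(s+4)). The closed-loop characteristic equation is s² + (4 + 5.2·2.4)s + 5.2·24.5 = 0.
That is s² + 16.48s + 127.4 = 0, so ω_n = 11.29 rad/s and ζ = 16.48/(2·11.29) = 0.73.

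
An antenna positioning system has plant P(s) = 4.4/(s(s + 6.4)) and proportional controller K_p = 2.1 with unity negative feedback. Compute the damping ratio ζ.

With unity feedback the closed-loop characteristic equation is s² + 6.4s + 2.1·4.4 = s² + 6.4s + 9.24 = 0.
So ω_n² = 9.24 ⇒ ω_n = 3.04 rad/s, and ζ = 6.4/(2ω_n) = 1.05.

ζ = 1.05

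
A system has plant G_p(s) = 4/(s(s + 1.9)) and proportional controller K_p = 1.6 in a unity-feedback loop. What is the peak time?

The closed-loop denominator s² + 1.9s + 6.4 gives ω_n = √6.4 = 2.53 and ζ = 1.9/(2ω_n) = 0.3755.
Damped frequency ω_d = ω_n√(1−ζ²) = 2.345 rad/s, so peak time T_p = π/ω_d = 1.34 s.

T_p = 1.34 s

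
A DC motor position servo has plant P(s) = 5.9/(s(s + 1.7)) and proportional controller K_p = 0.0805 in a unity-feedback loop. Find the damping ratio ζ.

ζ = 1.23

1 + K_p·P(s) = 0 gives s² + 1.7s + 0.475 = 0.
Matching s² + 2ζω_n s + ω_n²: ω_n = √0.475 = 0.6892 rad/s and 2ζω_n = 1.7, so ζ = 1.7/(2·0.6892) = 1.23.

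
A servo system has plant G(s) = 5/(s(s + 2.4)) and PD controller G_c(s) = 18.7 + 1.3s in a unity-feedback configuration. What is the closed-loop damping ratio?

Forward path: (18.7 + 1.3s)·5/(s(s+2.4)). The closed-loop characteristic equation is s² + (2.4 + 5·1.3)s + 5·18.7 = 0.
That is s² + 8.9s + 93.5 = 0, so ω_n = 9.67 rad/s and ζ = 8.9/(2·9.67) = 0.4602.

ζ = 0.46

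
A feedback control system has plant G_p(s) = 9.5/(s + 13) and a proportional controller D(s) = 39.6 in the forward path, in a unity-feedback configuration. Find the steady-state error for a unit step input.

The loop is type 0. Static position error constant K_pos = D(0)·G_p(0) = 39.6·0.7308 = 28.94.
Steady-state error to a unit step: e_ss = 1/(1+K_pos) = 1/29.94 = 0.0334.

0.0334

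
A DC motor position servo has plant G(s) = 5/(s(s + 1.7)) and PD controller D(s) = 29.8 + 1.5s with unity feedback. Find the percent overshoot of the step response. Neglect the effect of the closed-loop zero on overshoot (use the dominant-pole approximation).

27.9%

Forward path: (29.8 + 1.5s)·5/(s(s+1.7)). The closed-loop characteristic equation is s² + (1.7 + 5·1.5)s + 5·29.8 = 0.
That is s² + 9.2s + 149 = 0, so ω_n = 12.21 rad/s and ζ = 9.2/(2·12.21) = 0.3768.
%OS = 100·exp(−πζ/√(1−ζ²)) = 27.9%.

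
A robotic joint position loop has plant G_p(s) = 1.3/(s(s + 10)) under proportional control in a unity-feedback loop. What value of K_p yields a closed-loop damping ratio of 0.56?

K_p = 61.3

Closed-loop characteristic equation: s² + 10s + K_p·1.3 = 0.
So ω_n = √(1.3K_p) and 2ζω_n = 10, giving ζ = 10/(2√(1.3K_p)).
Setting ζ = 0.56: √(1.3K_p) = 10/(2·0.56) = 8.929, so K_p = 79.72/1.3 = 61.3.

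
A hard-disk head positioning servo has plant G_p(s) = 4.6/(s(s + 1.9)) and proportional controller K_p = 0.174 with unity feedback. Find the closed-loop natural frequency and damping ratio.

With unity feedback the closed-loop characteristic equation is s² + 1.9s + 0.174·4.6 = s² + 1.9s + 0.8004 = 0.
So ω_n² = 0.8004 ⇒ ω_n = 0.8947 rad/s, and ζ = 1.9/(2ω_n) = 1.06.

ω_n = 0.895 rad/s, ζ = 1.06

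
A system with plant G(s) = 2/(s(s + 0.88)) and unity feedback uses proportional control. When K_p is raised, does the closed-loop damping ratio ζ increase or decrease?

ζ = 0.88/(2√(2K_p)); increasing K_p raises the denominator, so ζ falls.

decrease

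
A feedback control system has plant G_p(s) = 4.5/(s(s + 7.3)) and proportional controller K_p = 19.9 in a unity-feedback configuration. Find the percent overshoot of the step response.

From 1 + K_pG_p(s) = 0: s² + 7.3s + 89.55 = 0 ⇒ ω_n = 9.463, ζ = 0.3857.
%OS = 100·exp(−πζ/√(1−ζ²)) = 100·exp(−π·0.3857/√0.8512) = 26.9%.

26.9%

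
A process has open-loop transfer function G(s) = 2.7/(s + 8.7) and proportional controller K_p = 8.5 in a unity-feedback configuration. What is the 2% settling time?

Closed-loop transfer function: T(s) = K_p·G(s)/(1 + K_p·G(s)) = 22.95/(s + 8.7 + 22.95) = 22.95/(s + 31.65).
Time constant τ = 1/31.65 = 0.0316 s, so the 2% settling time is about 4τ = 0.126 s.

T_s ≈ 0.126 s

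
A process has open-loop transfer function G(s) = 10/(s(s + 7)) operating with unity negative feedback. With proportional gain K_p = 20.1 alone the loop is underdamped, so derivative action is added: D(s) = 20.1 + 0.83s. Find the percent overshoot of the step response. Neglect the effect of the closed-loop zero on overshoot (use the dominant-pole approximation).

Forward path: (20.1 + 0.83s)·10/(s(s+7)). The closed-loop characteristic equation is s² + (7 + 10·0.83)s + 10·20.1 = 0.
That is s² + 15.3s + 201 = 0, so ω_n = 14.18 rad/s and ζ = 15.3/(2·14.18) = 0.5396.
%OS = 100·exp(−πζ/√(1−ζ²)) = 13.4%.

13.4%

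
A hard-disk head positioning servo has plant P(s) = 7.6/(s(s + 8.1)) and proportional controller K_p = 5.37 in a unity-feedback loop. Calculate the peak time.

T_p = 0.636 s

The closed-loop denominator s² + 8.1s + 40.81 gives ω_n = √40.81 = 6.388 and ζ = 8.1/(2ω_n) = 0.634.
Damped frequency ω_d = ω_n√(1−ζ²) = 4.941 rad/s, so peak time T_p = π/ω_d = 0.636 s.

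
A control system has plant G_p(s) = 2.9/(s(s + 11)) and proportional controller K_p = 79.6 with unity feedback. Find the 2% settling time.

The closed-loop denominator s² + 11s + 230.8 gives ω_n = √230.8 = 15.19 and ζ = 11/(2ω_n) = 0.362.
2% settling time T_s ≈ 4/(ζω_n) = 4/5.5 = 0.727 s.

T_s ≈ 0.727 s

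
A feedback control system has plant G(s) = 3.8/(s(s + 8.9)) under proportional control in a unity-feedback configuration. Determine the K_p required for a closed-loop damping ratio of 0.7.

Closed-loop characteristic equation: s² + 8.9s + K_p·3.8 = 0.
So ω_n = √(3.8K_p) and 2ζω_n = 8.9, giving ζ = 8.9/(2√(3.8K_p)).
Setting ζ = 0.7: √(3.8K_p) = 8.9/(2·0.7) = 6.357, so K_p = 40.41/3.8 = 10.6.

K_p = 10.6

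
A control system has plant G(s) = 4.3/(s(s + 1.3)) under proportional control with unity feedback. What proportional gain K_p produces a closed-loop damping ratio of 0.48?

K_p = 0.426

Closed-loop characteristic equation: s² + 1.3s + K_p·4.3 = 0.
So ω_n = √(4.3K_p) and 2ζω_n = 1.3, giving ζ = 1.3/(2√(4.3K_p)).
Setting ζ = 0.48: √(4.3K_p) = 1.3/(2·0.48) = 1.354, so K_p = 1.834/4.3 = 0.426.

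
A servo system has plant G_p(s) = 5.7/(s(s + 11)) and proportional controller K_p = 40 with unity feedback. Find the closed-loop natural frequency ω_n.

ω_n = 15.1 rad/s

The closed-loop denominator is s(s+11) + 40·5.7 = s² + 11s + 228.
Matching s² + 2ζω_n s + ω_n²: ω_n = √228 = 15.1 rad/s and 2ζω_n = 11, so ζ = 11/(2·15.1) = 0.364.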